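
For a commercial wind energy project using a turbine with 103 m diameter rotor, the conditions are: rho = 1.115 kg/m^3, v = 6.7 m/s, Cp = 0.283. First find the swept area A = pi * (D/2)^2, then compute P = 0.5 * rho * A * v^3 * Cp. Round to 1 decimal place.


Step 1 -- Compute swept area:
  A = pi * (D/2)^2 = pi * (103/2)^2 = 8332.29 m^2
Step 2 -- Apply wind power equation:
  P = 0.5 * rho * A * v^3 * Cp
  v^3 = 6.7^3 = 300.763
  P = 0.5 * 1.115 * 8332.29 * 300.763 * 0.283
  P = 395384.9 W

395384.9


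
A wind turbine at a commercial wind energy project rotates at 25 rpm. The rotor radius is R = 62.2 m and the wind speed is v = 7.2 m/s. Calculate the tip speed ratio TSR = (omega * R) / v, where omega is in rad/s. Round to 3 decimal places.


Convert rotational speed to rad/s:
  omega = 25 * 2 * pi / 60 = 2.618 rad/s
Compute tip speed:
  v_tip = omega * R = 2.618 * 62.2 = 162.839 m/s
Tip speed ratio:
  TSR = v_tip / v_wind = 162.839 / 7.2 = 22.617

22.617


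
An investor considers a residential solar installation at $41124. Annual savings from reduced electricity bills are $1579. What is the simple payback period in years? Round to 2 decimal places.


Simple payback period = initial cost / annual savings
Payback = 41124 / 1579
Payback = 26.04 years

26.04


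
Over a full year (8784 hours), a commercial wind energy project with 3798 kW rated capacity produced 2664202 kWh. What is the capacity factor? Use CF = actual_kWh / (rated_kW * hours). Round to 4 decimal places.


Capacity factor = actual output / maximum possible output
Maximum possible = rated * hours = 3798 * 8784 = 33361632 kWh
CF = 2664202 / 33361632
CF = 0.0799

0.0799


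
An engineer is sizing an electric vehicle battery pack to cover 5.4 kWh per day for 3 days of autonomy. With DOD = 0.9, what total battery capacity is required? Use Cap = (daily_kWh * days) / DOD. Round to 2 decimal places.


Total energy needed = daily * days = 5.4 * 3 = 16.2 kWh
Account for depth of discharge:
  Cap = total_energy / DOD = 16.2 / 0.9
  Cap = 18.00 kWh

18.00


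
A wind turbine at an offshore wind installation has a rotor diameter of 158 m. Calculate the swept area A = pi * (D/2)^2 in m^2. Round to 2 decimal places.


Compute the rotor radius:
  r = D / 2 = 158 / 2 = 79.0 m
Calculate swept area:
  A = pi * r^2 = pi * 79.0^2
  A = 19606.68 m^2

19606.68


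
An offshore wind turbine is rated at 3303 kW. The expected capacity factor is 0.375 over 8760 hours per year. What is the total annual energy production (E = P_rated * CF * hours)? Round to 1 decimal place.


Annual energy = rated_kW * capacity_factor * hours_per_year
Given: P_rated = 3303 kW, CF = 0.375, hours = 8760
E = 3303 * 0.375 * 8760
E = 10850355.0 kWh

10850355.0


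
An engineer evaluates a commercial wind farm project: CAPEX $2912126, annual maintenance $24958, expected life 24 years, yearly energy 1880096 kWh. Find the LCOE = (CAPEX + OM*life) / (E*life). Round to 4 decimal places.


Total cost = CAPEX + OM * lifetime = 2912126 + 24958 * 24 = 2912126 + 598992 = 3511118
Total generation = annual * lifetime = 1880096 * 24 = 45122304 kWh
LCOE = 3511118 / 45122304
LCOE = 0.0778 $/kWh

0.0778


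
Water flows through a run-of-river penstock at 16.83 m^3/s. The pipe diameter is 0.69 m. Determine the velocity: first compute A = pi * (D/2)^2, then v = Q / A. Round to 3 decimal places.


Compute pipe cross-sectional area:
  A = pi * (D/2)^2 = pi * (0.69/2)^2 = 0.3739 m^2
Calculate velocity:
  v = Q / A = 16.83 / 0.3739
  v = 45.009 m/s

45.009


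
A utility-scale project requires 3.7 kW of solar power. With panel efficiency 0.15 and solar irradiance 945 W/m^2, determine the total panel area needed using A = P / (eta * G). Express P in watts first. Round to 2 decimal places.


Convert target power to watts: P = 3.7 * 1000 = 3700.0 W
Compute denominator: eta * G = 0.15 * 945 = 141.75
Required area A = P / (eta * G) = 3700.0 / 141.75
A = 26.10 m^2

26.10


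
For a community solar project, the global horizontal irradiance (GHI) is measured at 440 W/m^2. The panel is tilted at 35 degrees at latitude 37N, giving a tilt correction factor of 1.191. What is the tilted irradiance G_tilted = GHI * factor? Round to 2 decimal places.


Identify the given values:
  GHI = 440 W/m^2, tilt correction factor = 1.191
Apply the formula G_tilted = GHI * factor:
  G_tilted = 440 * 1.191
  G_tilted = 524.04 W/m^2

524.04


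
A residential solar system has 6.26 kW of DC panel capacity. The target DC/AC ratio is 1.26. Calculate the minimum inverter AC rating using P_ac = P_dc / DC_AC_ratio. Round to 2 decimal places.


The inverter AC capacity is determined by the DC/AC ratio.
Given: P_dc = 6.26 kW, DC/AC ratio = 1.26
P_ac = P_dc / ratio = 6.26 / 1.26
P_ac = 4.97 kW

4.97


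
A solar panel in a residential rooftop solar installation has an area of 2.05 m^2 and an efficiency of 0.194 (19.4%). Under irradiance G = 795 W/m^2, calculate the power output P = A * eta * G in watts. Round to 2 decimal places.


Use the solar power formula P = A * eta * G.
Given: A = 2.05 m^2, eta = 0.194, G = 795 W/m^2
P = 2.05 * 0.194 * 795
P = 316.17 W

316.17


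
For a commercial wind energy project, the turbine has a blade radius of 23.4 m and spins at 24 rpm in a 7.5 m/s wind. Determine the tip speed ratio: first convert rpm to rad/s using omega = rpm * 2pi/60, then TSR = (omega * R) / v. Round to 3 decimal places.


Convert rotational speed to rad/s:
  omega = 24 * 2 * pi / 60 = 2.5133 rad/s
Compute tip speed:
  v_tip = omega * R = 2.5133 * 23.4 = 58.811 m/s
Tip speed ratio:
  TSR = v_tip / v_wind = 58.811 / 7.5 = 7.841

7.841


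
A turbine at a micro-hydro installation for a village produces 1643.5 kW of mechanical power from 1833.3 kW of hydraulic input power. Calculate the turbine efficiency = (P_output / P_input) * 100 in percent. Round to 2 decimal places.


Turbine efficiency = (output power / input power) * 100
eta = (1643.5 / 1833.3) * 100
eta = 89.65%

89.65


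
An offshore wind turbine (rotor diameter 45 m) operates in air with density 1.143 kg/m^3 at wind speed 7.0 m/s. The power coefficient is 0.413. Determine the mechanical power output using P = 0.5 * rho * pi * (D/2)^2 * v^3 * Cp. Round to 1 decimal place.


Step 1 -- Compute swept area:
  A = pi * (D/2)^2 = pi * (45/2)^2 = 1590.43 m^2
Step 2 -- Apply wind power equation:
  P = 0.5 * rho * A * v^3 * Cp
  v^3 = 7.0^3 = 343.0
  P = 0.5 * 1.143 * 1590.43 * 343.0 * 0.413
  P = 128758.3 W

128758.3


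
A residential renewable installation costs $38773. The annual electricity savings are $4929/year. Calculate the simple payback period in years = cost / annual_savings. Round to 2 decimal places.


Simple payback period = initial cost / annual savings
Payback = 38773 / 4929
Payback = 7.87 years

7.87


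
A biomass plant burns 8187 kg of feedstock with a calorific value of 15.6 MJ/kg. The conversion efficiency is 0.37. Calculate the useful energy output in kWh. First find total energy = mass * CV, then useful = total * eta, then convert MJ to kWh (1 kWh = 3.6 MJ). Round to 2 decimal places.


Total energy = mass * CV = 8187 * 15.6 = 127717.2 MJ
Useful energy = total * eta = 127717.2 * 0.37 = 47255.36 MJ
Convert to kWh: 47255.36 / 3.6
Useful energy = 13126.49 kWh

13126.49


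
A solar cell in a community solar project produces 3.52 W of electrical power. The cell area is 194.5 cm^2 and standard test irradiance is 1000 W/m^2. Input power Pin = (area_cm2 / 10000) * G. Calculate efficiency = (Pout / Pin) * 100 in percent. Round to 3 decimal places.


First compute the input power:
  Pin = area_cm2 / 10000 * G = 194.5 / 10000 * 1000 = 19.45 W
Then compute efficiency:
  Efficiency = (Pout / Pin) * 100 = (3.52 / 19.45) * 100
  Efficiency = 18.098%

18.098


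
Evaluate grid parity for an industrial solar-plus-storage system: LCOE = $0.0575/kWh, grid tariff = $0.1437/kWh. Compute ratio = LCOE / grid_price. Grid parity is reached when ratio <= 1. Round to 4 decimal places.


Compare LCOE to grid price:
  LCOE = $0.0575/kWh, Grid price = $0.1437/kWh
  Ratio = LCOE / grid_price = 0.0575 / 0.1437 = 0.4001
  Grid parity achieved (ratio <= 1)? yes

0.4001


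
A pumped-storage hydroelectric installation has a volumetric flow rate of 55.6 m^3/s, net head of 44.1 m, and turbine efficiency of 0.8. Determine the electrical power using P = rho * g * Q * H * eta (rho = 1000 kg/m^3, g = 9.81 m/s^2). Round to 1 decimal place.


Apply the hydropower formula P = rho * g * Q * H * eta
rho * g = 1000 * 9.81 = 9810.0
P = 9810.0 * 55.6 * 44.1 * 0.8
P = 19242982.1 W

19242982.1


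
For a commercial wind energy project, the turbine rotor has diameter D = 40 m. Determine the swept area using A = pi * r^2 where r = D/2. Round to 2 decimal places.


Compute the rotor radius:
  r = D / 2 = 40 / 2 = 20.0 m
Calculate swept area:
  A = pi * r^2 = pi * 20.0^2
  A = 1256.64 m^2

1256.64


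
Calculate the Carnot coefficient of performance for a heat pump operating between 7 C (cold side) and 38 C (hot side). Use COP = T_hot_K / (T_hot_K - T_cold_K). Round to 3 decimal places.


Convert to Kelvin:
  T_hot = 38 + 273.15 = 311.15 K
  T_cold = 7 + 273.15 = 280.15 K
Apply Carnot COP formula:
  COP = T_hot_K / (T_hot_K - T_cold_K) = 311.15 / 31.0
  COP = 10.037

10.037


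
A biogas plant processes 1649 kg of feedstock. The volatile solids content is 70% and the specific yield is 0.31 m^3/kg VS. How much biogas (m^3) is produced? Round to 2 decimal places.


Compute volatile solids:
  VS = mass * VS_fraction = 1649 * 0.7 = 1154.3 kg
Calculate biogas volume:
  Biogas = VS * specific_yield = 1154.3 * 0.31
  Biogas = 357.83 m^3

357.83


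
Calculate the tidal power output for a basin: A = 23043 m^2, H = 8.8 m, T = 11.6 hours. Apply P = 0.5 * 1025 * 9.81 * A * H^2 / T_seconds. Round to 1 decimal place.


Convert period to seconds: T = 11.6 * 3600 = 41760.0 s
H^2 = 8.8^2 = 77.44
P = 0.5 * rho * g * A * H^2 / T
P = 0.5 * 1025 * 9.81 * 23043 * 77.44 / 41760.0
P = 214835.8 W

214835.8


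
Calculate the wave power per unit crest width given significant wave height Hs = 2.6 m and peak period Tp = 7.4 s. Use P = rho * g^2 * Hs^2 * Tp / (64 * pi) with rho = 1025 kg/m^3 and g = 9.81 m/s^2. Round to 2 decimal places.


Apply wave power formula:
  g^2 = 9.81^2 = 96.2361
  Hs^2 = 2.6^2 = 6.76
  Numerator = rho * g^2 * Hs^2 * Tp = 1025 * 96.2361 * 6.76 * 7.4 = 4934467.53
  Denominator = 64 * pi = 201.0619
  P = 4934467.53 / 201.0619 = 24542.03 W/m

24542.03


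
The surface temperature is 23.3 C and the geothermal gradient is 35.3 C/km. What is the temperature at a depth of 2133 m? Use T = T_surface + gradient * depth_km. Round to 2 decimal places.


Convert depth to km: 2133 / 1000 = 2.133 km
Temperature increase = gradient * depth_km = 35.3 * 2.133 = 75.29 C
Temperature at depth = T_surface + delta_T = 23.3 + 75.29
T = 98.59 C

98.59


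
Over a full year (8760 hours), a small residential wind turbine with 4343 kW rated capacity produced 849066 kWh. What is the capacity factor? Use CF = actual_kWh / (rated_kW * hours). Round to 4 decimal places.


Capacity factor = actual output / maximum possible output
Maximum possible = rated * hours = 4343 * 8760 = 38044680 kWh
CF = 849066 / 38044680
CF = 0.0223

0.0223


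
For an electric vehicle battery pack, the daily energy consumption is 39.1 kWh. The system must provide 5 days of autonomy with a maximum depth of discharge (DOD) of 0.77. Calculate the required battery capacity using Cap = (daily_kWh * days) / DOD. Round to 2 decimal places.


Total energy needed = daily * days = 39.1 * 5 = 195.5 kWh
Account for depth of discharge:
  Cap = total_energy / DOD = 195.5 / 0.77
  Cap = 253.90 kWh

253.90


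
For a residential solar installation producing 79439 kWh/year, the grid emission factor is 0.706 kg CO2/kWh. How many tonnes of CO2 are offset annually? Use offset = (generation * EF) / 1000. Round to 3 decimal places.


CO2 offset in kg = generation * emission_factor
CO2 offset = 79439 * 0.706 = 56083.93 kg
Convert to tonnes:
  CO2 offset = 56083.93 / 1000 = 56.084 tonnes

56.084


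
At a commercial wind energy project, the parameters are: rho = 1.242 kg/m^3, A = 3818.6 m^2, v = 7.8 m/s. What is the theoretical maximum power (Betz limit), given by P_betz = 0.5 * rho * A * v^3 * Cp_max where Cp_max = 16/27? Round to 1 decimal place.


The Betz coefficient Cp_max = 16/27 = 0.5926
v^3 = 7.8^3 = 474.552
P_betz = 0.5 * rho * A * v^3 * Cp_max
P_betz = 0.5 * 1.242 * 3818.6 * 474.552 * 0.5926
P_betz = 666861.7 W

666861.7


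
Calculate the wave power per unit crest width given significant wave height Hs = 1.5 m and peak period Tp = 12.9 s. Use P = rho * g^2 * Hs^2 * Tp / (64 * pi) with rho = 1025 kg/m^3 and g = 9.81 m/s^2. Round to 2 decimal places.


Apply wave power formula:
  g^2 = 9.81^2 = 96.2361
  Hs^2 = 1.5^2 = 2.25
  Numerator = rho * g^2 * Hs^2 * Tp = 1025 * 96.2361 * 2.25 * 12.9 = 2863084.12
  Denominator = 64 * pi = 201.0619
  P = 2863084.12 / 201.0619 = 14239.81 W/m

14239.81


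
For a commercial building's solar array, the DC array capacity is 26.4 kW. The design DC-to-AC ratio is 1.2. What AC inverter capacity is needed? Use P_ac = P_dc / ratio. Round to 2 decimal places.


The inverter AC capacity is determined by the DC/AC ratio.
Given: P_dc = 26.4 kW, DC/AC ratio = 1.2
P_ac = P_dc / ratio = 26.4 / 1.2
P_ac = 22.00 kW

22.00


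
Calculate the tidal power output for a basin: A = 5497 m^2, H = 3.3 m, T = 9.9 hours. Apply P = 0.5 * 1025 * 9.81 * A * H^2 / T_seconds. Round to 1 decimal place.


Convert period to seconds: T = 9.9 * 3600 = 35640.0 s
H^2 = 3.3^2 = 10.89
P = 0.5 * rho * g * A * H^2 / T
P = 0.5 * 1025 * 9.81 * 5497 * 10.89 / 35640.0
P = 8444.6 W

8444.6


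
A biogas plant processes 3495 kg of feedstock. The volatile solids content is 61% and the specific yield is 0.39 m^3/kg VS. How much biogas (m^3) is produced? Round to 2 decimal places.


Compute volatile solids:
  VS = mass * VS_fraction = 3495 * 0.61 = 2131.95 kg
Calculate biogas volume:
  Biogas = VS * specific_yield = 2131.95 * 0.39
  Biogas = 831.46 m^3

831.46


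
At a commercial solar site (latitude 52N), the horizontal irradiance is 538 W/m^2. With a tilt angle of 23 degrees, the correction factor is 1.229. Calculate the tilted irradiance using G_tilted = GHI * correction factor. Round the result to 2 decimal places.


Identify the given values:
  GHI = 538 W/m^2, tilt correction factor = 1.229
Apply the formula G_tilted = GHI * factor:
  G_tilted = 538 * 1.229
  G_tilted = 661.20 W/m^2

661.20


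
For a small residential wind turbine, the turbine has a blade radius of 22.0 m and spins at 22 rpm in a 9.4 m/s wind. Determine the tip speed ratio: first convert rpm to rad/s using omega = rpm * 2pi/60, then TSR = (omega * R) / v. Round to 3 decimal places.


Convert rotational speed to rad/s:
  omega = 22 * 2 * pi / 60 = 2.3038 rad/s
Compute tip speed:
  v_tip = omega * R = 2.3038 * 22.0 = 50.684 m/s
Tip speed ratio:
  TSR = v_tip / v_wind = 50.684 / 9.4 = 5.392

5.392


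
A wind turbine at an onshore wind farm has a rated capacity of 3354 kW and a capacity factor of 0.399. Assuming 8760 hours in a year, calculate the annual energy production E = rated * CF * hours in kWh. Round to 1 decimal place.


Annual energy = rated_kW * capacity_factor * hours_per_year
Given: P_rated = 3354 kW, CF = 0.399, hours = 8760
E = 3354 * 0.399 * 8760
E = 11723035.0 kWh

11723035.0


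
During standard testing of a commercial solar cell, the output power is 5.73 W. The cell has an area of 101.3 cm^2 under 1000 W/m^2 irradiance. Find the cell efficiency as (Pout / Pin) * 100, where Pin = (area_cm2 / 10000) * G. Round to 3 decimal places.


First compute the input power:
  Pin = area_cm2 / 10000 * G = 101.3 / 10000 * 1000 = 10.13 W
Then compute efficiency:
  Efficiency = (Pout / Pin) * 100 = (5.73 / 10.13) * 100
  Efficiency = 56.565%

56.565


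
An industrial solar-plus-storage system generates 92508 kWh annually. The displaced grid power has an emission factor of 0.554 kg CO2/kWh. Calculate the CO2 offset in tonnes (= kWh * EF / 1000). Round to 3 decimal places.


CO2 offset in kg = generation * emission_factor
CO2 offset = 92508 * 0.554 = 51249.43 kg
Convert to tonnes:
  CO2 offset = 51249.43 / 1000 = 51.249 tonnes

51.249


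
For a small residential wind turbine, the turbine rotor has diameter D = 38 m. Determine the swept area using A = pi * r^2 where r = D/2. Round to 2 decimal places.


Compute the rotor radius:
  r = D / 2 = 38 / 2 = 19.0 m
Calculate swept area:
  A = pi * r^2 = pi * 19.0^2
  A = 1134.11 m^2

1134.11


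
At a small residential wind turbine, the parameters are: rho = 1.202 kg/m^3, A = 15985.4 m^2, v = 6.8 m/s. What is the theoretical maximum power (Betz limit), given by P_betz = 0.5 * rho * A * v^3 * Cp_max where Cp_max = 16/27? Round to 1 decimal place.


The Betz coefficient Cp_max = 16/27 = 0.5926
v^3 = 6.8^3 = 314.432
P_betz = 0.5 * rho * A * v^3 * Cp_max
P_betz = 0.5 * 1.202 * 15985.4 * 314.432 * 0.5926
P_betz = 1790115.0 W

1790115.0


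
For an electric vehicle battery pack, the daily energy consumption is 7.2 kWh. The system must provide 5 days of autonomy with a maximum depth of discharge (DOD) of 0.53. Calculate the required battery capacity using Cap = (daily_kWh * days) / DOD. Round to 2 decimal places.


Total energy needed = daily * days = 7.2 * 5 = 36.0 kWh
Account for depth of discharge:
  Cap = total_energy / DOD = 36.0 / 0.53
  Cap = 67.92 kWh

67.92


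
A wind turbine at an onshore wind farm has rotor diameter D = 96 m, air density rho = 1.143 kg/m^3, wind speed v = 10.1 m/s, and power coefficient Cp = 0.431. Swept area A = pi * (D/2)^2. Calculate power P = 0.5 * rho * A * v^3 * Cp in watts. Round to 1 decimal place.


Step 1 -- Compute swept area:
  A = pi * (D/2)^2 = pi * (96/2)^2 = 7238.23 m^2
Step 2 -- Apply wind power equation:
  P = 0.5 * rho * A * v^3 * Cp
  v^3 = 10.1^3 = 1030.301
  P = 0.5 * 1.143 * 7238.23 * 1030.301 * 0.431
  P = 1836918.9 W

1836918.9


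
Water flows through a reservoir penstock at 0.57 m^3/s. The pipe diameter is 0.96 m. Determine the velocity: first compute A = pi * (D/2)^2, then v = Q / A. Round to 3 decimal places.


Compute pipe cross-sectional area:
  A = pi * (D/2)^2 = pi * (0.96/2)^2 = 0.7238 m^2
Calculate velocity:
  v = Q / A = 0.57 / 0.7238
  v = 0.787 m/s

0.787


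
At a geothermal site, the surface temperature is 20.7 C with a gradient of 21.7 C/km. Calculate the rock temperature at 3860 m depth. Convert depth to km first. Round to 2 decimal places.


Convert depth to km: 3860 / 1000 = 3.86 km
Temperature increase = gradient * depth_km = 21.7 * 3.86 = 83.76 C
Temperature at depth = T_surface + delta_T = 20.7 + 83.76
T = 104.46 C

104.46


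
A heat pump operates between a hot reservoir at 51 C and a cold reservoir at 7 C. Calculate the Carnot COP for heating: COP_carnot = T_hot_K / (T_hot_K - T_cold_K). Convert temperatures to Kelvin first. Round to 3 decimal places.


Convert to Kelvin:
  T_hot = 51 + 273.15 = 324.15 K
  T_cold = 7 + 273.15 = 280.15 K
Apply Carnot COP formula:
  COP = T_hot_K / (T_hot_K - T_cold_K) = 324.15 / 44.0
  COP = 7.367

7.367


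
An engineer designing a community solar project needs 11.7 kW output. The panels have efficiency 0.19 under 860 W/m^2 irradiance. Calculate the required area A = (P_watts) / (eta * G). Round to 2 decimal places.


Convert target power to watts: P = 11.7 * 1000 = 11700.0 W
Compute denominator: eta * G = 0.19 * 860 = 163.4
Required area A = P / (eta * G) = 11700.0 / 163.4
A = 71.60 m^2

71.60


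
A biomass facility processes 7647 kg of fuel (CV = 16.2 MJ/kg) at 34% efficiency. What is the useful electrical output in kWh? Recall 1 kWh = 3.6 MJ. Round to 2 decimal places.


Total energy = mass * CV = 7647 * 16.2 = 123881.4 MJ
Useful energy = total * eta = 123881.4 * 0.34 = 42119.68 MJ
Convert to kWh: 42119.68 / 3.6
Useful energy = 11699.91 kWh

11699.91


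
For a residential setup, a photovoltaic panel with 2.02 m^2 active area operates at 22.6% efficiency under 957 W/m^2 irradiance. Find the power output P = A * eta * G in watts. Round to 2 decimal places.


Use the solar power formula P = A * eta * G.
Given: A = 2.02 m^2, eta = 0.226, G = 957 W/m^2
P = 2.02 * 0.226 * 957
P = 436.89 W

436.89


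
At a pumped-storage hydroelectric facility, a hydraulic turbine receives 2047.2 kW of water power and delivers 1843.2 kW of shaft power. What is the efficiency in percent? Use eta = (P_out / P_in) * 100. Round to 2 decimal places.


Turbine efficiency = (output power / input power) * 100
eta = (1843.2 / 2047.2) * 100
eta = 90.04%

90.04


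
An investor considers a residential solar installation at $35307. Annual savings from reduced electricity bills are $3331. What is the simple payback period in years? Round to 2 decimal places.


Simple payback period = initial cost / annual savings
Payback = 35307 / 3331
Payback = 10.60 years

10.60


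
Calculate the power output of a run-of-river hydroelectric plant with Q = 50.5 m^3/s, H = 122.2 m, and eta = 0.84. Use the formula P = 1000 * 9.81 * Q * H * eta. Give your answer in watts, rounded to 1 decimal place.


Apply the hydropower formula P = rho * g * Q * H * eta
rho * g = 1000 * 9.81 = 9810.0
P = 9810.0 * 50.5 * 122.2 * 0.84
P = 50852332.4 W

50852332.4


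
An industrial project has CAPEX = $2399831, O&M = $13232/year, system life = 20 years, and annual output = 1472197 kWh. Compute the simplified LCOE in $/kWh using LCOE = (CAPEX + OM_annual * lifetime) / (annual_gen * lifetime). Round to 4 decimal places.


Total cost = CAPEX + OM * lifetime = 2399831 + 13232 * 20 = 2399831 + 264640 = 2664471
Total generation = annual * lifetime = 1472197 * 20 = 29443940 kWh
LCOE = 2664471 / 29443940
LCOE = 0.0905 $/kWh

0.0905


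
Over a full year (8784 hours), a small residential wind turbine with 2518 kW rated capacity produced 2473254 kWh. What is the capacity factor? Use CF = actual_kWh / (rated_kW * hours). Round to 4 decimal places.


Capacity factor = actual output / maximum possible output
Maximum possible = rated * hours = 2518 * 8784 = 22118112 kWh
CF = 2473254 / 22118112
CF = 0.1118

0.1118


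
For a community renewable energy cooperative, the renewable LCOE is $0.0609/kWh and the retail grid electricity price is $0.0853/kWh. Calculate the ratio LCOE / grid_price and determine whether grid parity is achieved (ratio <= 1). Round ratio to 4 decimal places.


Compare LCOE to grid price:
  LCOE = $0.0609/kWh, Grid price = $0.0853/kWh
  Ratio = LCOE / grid_price = 0.0609 / 0.0853 = 0.7140
  Grid parity achieved (ratio <= 1)? yes

0.7140


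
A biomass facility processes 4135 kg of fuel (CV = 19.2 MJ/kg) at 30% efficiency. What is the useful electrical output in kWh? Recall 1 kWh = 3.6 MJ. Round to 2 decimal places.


Total energy = mass * CV = 4135 * 19.2 = 79392.0 MJ
Useful energy = total * eta = 79392.0 * 0.3 = 23817.6 MJ
Convert to kWh: 23817.6 / 3.6
Useful energy = 6616.00 kWh

6616.00


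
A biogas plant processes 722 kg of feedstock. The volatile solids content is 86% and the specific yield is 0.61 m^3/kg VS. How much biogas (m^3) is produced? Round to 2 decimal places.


Compute volatile solids:
  VS = mass * VS_fraction = 722 * 0.86 = 620.92 kg
Calculate biogas volume:
  Biogas = VS * specific_yield = 620.92 * 0.61
  Biogas = 378.76 m^3

378.76


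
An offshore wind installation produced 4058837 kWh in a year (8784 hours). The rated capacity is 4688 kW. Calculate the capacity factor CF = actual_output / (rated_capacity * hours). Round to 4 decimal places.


Capacity factor = actual output / maximum possible output
Maximum possible = rated * hours = 4688 * 8784 = 41179392 kWh
CF = 4058837 / 41179392
CF = 0.0986

0.0986


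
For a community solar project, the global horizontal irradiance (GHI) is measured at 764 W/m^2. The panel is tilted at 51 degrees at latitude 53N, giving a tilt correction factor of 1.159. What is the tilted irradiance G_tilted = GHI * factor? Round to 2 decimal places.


Identify the given values:
  GHI = 764 W/m^2, tilt correction factor = 1.159
Apply the formula G_tilted = GHI * factor:
  G_tilted = 764 * 1.159
  G_tilted = 885.48 W/m^2

885.48


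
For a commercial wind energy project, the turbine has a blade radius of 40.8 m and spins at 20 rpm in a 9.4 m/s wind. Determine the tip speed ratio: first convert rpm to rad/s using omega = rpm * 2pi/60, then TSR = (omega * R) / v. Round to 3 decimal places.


Convert rotational speed to rad/s:
  omega = 20 * 2 * pi / 60 = 2.0944 rad/s
Compute tip speed:
  v_tip = omega * R = 2.0944 * 40.8 = 85.451 m/s
Tip speed ratio:
  TSR = v_tip / v_wind = 85.451 / 9.4 = 9.091

9.091


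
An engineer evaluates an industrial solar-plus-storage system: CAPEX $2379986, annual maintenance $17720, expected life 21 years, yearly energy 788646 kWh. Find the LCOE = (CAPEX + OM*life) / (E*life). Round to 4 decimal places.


Total cost = CAPEX + OM * lifetime = 2379986 + 17720 * 21 = 2379986 + 372120 = 2752106
Total generation = annual * lifetime = 788646 * 21 = 16561566 kWh
LCOE = 2752106 / 16561566
LCOE = 0.1662 $/kWh

0.1662


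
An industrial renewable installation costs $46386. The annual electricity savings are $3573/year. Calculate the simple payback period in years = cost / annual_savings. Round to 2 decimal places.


Simple payback period = initial cost / annual savings
Payback = 46386 / 3573
Payback = 12.98 years

12.98


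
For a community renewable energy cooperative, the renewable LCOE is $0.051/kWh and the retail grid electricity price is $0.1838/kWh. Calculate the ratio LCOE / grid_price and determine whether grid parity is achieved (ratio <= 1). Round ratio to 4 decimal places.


Compare LCOE to grid price:
  LCOE = $0.051/kWh, Grid price = $0.1838/kWh
  Ratio = LCOE / grid_price = 0.051 / 0.1838 = 0.2775
  Grid parity achieved (ratio <= 1)? yes

0.2775


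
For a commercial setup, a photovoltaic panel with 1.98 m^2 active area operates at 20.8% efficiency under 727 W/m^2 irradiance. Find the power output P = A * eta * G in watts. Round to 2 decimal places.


Use the solar power formula P = A * eta * G.
Given: A = 1.98 m^2, eta = 0.208, G = 727 W/m^2
P = 1.98 * 0.208 * 727
P = 299.41 W

299.41


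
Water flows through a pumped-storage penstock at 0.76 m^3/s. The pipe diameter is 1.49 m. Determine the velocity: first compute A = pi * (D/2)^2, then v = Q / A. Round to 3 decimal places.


Compute pipe cross-sectional area:
  A = pi * (D/2)^2 = pi * (1.49/2)^2 = 1.7437 m^2
Calculate velocity:
  v = Q / A = 0.76 / 1.7437
  v = 0.436 m/s

0.436


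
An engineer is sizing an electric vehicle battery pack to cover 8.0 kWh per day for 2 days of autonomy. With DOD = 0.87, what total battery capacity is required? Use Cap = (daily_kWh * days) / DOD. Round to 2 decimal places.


Total energy needed = daily * days = 8.0 * 2 = 16.0 kWh
Account for depth of discharge:
  Cap = total_energy / DOD = 16.0 / 0.87
  Cap = 18.39 kWh

18.39


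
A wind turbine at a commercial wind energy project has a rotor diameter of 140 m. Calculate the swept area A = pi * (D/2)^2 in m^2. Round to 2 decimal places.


Compute the rotor radius:
  r = D / 2 = 140 / 2 = 70.0 m
Calculate swept area:
  A = pi * r^2 = pi * 70.0^2
  A = 15393.80 m^2

15393.80


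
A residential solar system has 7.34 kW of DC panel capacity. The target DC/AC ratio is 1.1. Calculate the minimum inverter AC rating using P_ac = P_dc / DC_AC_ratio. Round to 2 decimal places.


The inverter AC capacity is determined by the DC/AC ratio.
Given: P_dc = 7.34 kW, DC/AC ratio = 1.1
P_ac = P_dc / ratio = 7.34 / 1.1
P_ac = 6.67 kW

6.67


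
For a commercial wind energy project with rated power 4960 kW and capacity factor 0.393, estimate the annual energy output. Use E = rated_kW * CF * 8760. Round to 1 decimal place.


Annual energy = rated_kW * capacity_factor * hours_per_year
Given: P_rated = 4960 kW, CF = 0.393, hours = 8760
E = 4960 * 0.393 * 8760
E = 17075692.8 kWh

17075692.8


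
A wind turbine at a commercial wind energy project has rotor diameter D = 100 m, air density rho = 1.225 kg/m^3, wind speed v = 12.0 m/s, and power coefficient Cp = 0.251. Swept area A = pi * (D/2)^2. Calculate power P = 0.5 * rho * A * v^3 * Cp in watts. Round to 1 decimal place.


Step 1 -- Compute swept area:
  A = pi * (D/2)^2 = pi * (100/2)^2 = 7853.98 m^2
Step 2 -- Apply wind power equation:
  P = 0.5 * rho * A * v^3 * Cp
  v^3 = 12.0^3 = 1728.0
  P = 0.5 * 1.225 * 7853.98 * 1728.0 * 0.251
  P = 2086476.2 W

2086476.2


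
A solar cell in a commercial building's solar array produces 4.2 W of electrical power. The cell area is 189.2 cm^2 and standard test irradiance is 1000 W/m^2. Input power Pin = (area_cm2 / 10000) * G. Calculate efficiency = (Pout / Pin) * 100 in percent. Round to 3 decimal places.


First compute the input power:
  Pin = area_cm2 / 10000 * G = 189.2 / 10000 * 1000 = 18.92 W
Then compute efficiency:
  Efficiency = (Pout / Pin) * 100 = (4.2 / 18.92) * 100
  Efficiency = 22.199%

22.199


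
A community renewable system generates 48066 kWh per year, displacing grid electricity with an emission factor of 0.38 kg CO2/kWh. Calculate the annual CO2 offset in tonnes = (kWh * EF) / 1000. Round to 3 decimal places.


CO2 offset in kg = generation * emission_factor
CO2 offset = 48066 * 0.38 = 18265.08 kg
Convert to tonnes:
  CO2 offset = 18265.08 / 1000 = 18.265 tonnes

18.265


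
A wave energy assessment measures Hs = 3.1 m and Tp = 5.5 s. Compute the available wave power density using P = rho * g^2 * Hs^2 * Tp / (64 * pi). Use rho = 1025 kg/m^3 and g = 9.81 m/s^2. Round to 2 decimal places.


Apply wave power formula:
  g^2 = 9.81^2 = 96.2361
  Hs^2 = 3.1^2 = 9.61
  Numerator = rho * g^2 * Hs^2 * Tp = 1025 * 96.2361 * 9.61 * 5.5 = 5213723.04
  Denominator = 64 * pi = 201.0619
  P = 5213723.04 / 201.0619 = 25930.93 W/m

25930.93


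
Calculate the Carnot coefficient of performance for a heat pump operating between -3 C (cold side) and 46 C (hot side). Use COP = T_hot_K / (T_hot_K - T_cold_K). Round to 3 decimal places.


Convert to Kelvin:
  T_hot = 46 + 273.15 = 319.15 K
  T_cold = -3 + 273.15 = 270.15 K
Apply Carnot COP formula:
  COP = T_hot_K / (T_hot_K - T_cold_K) = 319.15 / 49.0
  COP = 6.513

6.513


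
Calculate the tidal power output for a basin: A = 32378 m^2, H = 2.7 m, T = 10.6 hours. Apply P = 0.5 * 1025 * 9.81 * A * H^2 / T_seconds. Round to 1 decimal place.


Convert period to seconds: T = 10.6 * 3600 = 38160.0 s
H^2 = 2.7^2 = 7.29
P = 0.5 * rho * g * A * H^2 / T
P = 0.5 * 1025 * 9.81 * 32378 * 7.29 / 38160.0
P = 31098.0 W

31098.0


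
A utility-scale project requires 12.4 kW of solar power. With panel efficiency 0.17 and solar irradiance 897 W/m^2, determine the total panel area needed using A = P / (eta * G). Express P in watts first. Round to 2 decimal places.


Convert target power to watts: P = 12.4 * 1000 = 12400.0 W
Compute denominator: eta * G = 0.17 * 897 = 152.49
Required area A = P / (eta * G) = 12400.0 / 152.49
A = 81.32 m^2

81.32


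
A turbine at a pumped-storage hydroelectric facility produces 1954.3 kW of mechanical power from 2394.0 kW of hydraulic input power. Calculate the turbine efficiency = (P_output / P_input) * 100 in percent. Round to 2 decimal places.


Turbine efficiency = (output power / input power) * 100
eta = (1954.3 / 2394.0) * 100
eta = 81.63%

81.63


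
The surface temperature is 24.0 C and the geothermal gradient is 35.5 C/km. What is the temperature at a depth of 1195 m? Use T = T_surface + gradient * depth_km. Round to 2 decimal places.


Convert depth to km: 1195 / 1000 = 1.195 km
Temperature increase = gradient * depth_km = 35.5 * 1.195 = 42.42 C
Temperature at depth = T_surface + delta_T = 24.0 + 42.42
T = 66.42 C

66.42


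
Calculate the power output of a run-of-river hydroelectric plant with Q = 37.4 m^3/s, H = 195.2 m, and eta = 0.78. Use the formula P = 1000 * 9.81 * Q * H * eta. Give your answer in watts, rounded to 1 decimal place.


Apply the hydropower formula P = rho * g * Q * H * eta
rho * g = 1000 * 9.81 = 9810.0
P = 9810.0 * 37.4 * 195.2 * 0.78
P = 55861812.9 W

55861812.9


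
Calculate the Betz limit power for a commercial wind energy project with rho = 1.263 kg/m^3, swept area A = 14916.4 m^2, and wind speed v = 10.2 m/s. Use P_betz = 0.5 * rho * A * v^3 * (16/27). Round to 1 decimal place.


The Betz coefficient Cp_max = 16/27 = 0.5926
v^3 = 10.2^3 = 1061.208
P_betz = 0.5 * rho * A * v^3 * Cp_max
P_betz = 0.5 * 1.263 * 14916.4 * 1061.208 * 0.5926
P_betz = 5923714.4 W

5923714.4


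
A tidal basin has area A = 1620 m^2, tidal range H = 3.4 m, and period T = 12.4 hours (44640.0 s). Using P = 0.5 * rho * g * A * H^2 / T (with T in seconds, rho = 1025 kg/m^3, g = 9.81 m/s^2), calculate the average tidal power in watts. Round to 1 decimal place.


Convert period to seconds: T = 12.4 * 3600 = 44640.0 s
H^2 = 3.4^2 = 11.56
P = 0.5 * rho * g * A * H^2 / T
P = 0.5 * 1025 * 9.81 * 1620 * 11.56 / 44640.0
P = 2109.2 W

2109.2


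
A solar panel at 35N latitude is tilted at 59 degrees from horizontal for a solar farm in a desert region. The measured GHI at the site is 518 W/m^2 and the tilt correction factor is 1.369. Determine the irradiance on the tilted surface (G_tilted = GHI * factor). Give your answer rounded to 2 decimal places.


Identify the given values:
  GHI = 518 W/m^2, tilt correction factor = 1.369
Apply the formula G_tilted = GHI * factor:
  G_tilted = 518 * 1.369
  G_tilted = 709.14 W/m^2

709.14


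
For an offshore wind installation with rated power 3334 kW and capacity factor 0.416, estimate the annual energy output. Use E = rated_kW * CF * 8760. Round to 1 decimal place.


Annual energy = rated_kW * capacity_factor * hours_per_year
Given: P_rated = 3334 kW, CF = 0.416, hours = 8760
E = 3334 * 0.416 * 8760
E = 12149629.4 kWh

12149629.4


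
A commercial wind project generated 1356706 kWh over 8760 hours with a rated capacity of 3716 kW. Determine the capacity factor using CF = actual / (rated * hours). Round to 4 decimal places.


Capacity factor = actual output / maximum possible output
Maximum possible = rated * hours = 3716 * 8760 = 32552160 kWh
CF = 1356706 / 32552160
CF = 0.0417

0.0417


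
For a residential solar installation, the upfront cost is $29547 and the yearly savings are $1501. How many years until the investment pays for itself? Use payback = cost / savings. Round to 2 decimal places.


Simple payback period = initial cost / annual savings
Payback = 29547 / 1501
Payback = 19.68 years

19.68


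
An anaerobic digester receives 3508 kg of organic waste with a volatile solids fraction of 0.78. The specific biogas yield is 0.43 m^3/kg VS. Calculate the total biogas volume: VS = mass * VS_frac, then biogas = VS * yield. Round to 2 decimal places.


Compute volatile solids:
  VS = mass * VS_fraction = 3508 * 0.78 = 2736.24 kg
Calculate biogas volume:
  Biogas = VS * specific_yield = 2736.24 * 0.43
  Biogas = 1176.58 m^3

1176.58


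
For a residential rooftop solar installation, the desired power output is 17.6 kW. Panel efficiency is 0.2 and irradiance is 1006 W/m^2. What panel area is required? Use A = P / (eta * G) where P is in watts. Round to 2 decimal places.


Convert target power to watts: P = 17.6 * 1000 = 17600.0 W
Compute denominator: eta * G = 0.2 * 1006 = 201.2
Required area A = P / (eta * G) = 17600.0 / 201.2
A = 87.48 m^2

87.48


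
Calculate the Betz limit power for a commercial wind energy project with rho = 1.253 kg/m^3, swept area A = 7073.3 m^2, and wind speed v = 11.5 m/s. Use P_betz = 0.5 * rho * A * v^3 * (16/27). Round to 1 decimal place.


The Betz coefficient Cp_max = 16/27 = 0.5926
v^3 = 11.5^3 = 1520.875
P_betz = 0.5 * rho * A * v^3 * Cp_max
P_betz = 0.5 * 1.253 * 7073.3 * 1520.875 * 0.5926
P_betz = 3993860.5 W

3993860.5


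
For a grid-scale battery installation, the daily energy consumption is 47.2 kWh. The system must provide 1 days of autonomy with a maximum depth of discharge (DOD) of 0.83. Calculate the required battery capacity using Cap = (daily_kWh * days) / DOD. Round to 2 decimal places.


Total energy needed = daily * days = 47.2 * 1 = 47.2 kWh
Account for depth of discharge:
  Cap = total_energy / DOD = 47.2 / 0.83
  Cap = 56.87 kWh

56.87


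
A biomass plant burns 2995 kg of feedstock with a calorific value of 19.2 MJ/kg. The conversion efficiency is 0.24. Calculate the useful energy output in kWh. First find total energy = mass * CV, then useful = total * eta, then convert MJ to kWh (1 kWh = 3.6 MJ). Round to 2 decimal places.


Total energy = mass * CV = 2995 * 19.2 = 57504.0 MJ
Useful energy = total * eta = 57504.0 * 0.24 = 13800.96 MJ
Convert to kWh: 13800.96 / 3.6
Useful energy = 3833.60 kWh

3833.60


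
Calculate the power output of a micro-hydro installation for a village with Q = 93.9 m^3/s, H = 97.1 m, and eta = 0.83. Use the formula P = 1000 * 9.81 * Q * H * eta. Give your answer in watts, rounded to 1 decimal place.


Apply the hydropower formula P = rho * g * Q * H * eta
rho * g = 1000 * 9.81 = 9810.0
P = 9810.0 * 93.9 * 97.1 * 0.83
P = 74238967.3 W

74238967.3


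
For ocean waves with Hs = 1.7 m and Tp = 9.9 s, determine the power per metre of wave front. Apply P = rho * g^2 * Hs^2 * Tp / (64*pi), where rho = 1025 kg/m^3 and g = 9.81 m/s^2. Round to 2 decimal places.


Apply wave power formula:
  g^2 = 9.81^2 = 96.2361
  Hs^2 = 1.7^2 = 2.89
  Numerator = rho * g^2 * Hs^2 * Tp = 1025 * 96.2361 * 2.89 * 9.9 = 2822246.33
  Denominator = 64 * pi = 201.0619
  P = 2822246.33 / 201.0619 = 14036.70 W/m

14036.70


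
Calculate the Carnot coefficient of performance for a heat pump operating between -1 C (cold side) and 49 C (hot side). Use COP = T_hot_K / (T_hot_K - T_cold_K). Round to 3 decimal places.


Convert to Kelvin:
  T_hot = 49 + 273.15 = 322.15 K
  T_cold = -1 + 273.15 = 272.15 K
Apply Carnot COP formula:
  COP = T_hot_K / (T_hot_K - T_cold_K) = 322.15 / 50.0
  COP = 6.443

6.443


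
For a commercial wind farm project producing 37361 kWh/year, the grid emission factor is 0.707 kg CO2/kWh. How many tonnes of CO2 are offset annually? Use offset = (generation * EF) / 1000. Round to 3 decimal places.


CO2 offset in kg = generation * emission_factor
CO2 offset = 37361 * 0.707 = 26414.23 kg
Convert to tonnes:
  CO2 offset = 26414.23 / 1000 = 26.414 tonnes

26.414


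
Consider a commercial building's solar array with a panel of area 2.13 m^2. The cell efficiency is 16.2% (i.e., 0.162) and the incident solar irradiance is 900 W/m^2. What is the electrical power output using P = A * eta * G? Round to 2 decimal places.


Use the solar power formula P = A * eta * G.
Given: A = 2.13 m^2, eta = 0.162, G = 900 W/m^2
P = 2.13 * 0.162 * 900
P = 310.55 W

310.55


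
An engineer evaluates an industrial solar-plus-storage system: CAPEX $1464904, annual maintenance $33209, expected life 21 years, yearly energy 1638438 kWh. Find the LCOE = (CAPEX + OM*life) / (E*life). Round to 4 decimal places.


Total cost = CAPEX + OM * lifetime = 1464904 + 33209 * 21 = 1464904 + 697389 = 2162293
Total generation = annual * lifetime = 1638438 * 21 = 34407198 kWh
LCOE = 2162293 / 34407198
LCOE = 0.0628 $/kWh

0.0628


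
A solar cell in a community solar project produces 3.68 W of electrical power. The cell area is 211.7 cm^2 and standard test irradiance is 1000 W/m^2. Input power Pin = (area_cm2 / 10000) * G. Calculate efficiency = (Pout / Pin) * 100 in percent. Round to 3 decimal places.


First compute the input power:
  Pin = area_cm2 / 10000 * G = 211.7 / 10000 * 1000 = 21.17 W
Then compute efficiency:
  Efficiency = (Pout / Pin) * 100 = (3.68 / 21.17) * 100
  Efficiency = 17.383%

17.383


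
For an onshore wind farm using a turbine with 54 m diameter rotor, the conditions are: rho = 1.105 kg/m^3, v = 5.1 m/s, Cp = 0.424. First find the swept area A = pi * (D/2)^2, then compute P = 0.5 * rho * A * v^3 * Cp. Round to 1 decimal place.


Step 1 -- Compute swept area:
  A = pi * (D/2)^2 = pi * (54/2)^2 = 2290.22 m^2
Step 2 -- Apply wind power equation:
  P = 0.5 * rho * A * v^3 * Cp
  v^3 = 5.1^3 = 132.651
  P = 0.5 * 1.105 * 2290.22 * 132.651 * 0.424
  P = 71168.2 W

71168.2
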